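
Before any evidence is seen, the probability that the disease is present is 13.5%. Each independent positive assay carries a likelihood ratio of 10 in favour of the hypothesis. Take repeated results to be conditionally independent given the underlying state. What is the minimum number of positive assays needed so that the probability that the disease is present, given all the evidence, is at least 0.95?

3

Prior odds: 0.135 ÷ 0.865 = 27/173.
Likelihood ratio per positive assay = 10.
Target posterior odds = 0.95/0.05 = 19.
Require 10ⁿ ≥ 19 ÷ (27/173) = 3287/27.
10² = 100 falls short of 3287/27 but 10³ = 1000 reaches it, so n = 3.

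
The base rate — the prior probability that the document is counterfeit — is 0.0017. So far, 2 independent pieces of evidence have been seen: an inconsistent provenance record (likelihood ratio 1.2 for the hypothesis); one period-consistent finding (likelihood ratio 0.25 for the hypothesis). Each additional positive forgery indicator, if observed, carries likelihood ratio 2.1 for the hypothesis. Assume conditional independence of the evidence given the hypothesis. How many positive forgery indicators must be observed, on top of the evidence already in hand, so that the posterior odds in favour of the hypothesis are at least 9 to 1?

14

Prior odds = 0.0017/0.9983 = 17/9983.
Combined Bayes factor of the evidence already in hand = 1.2 × 0.25 = 0.3.
Odds after that evidence = (17/9983) × 0.3 = 51/99830.
Target odds = 9.
Need 2.1ⁿ ≥ 9 ÷ (51/99830) = 299490/17.
2.1¹³ ≈15447.2 falls short of 299490/17 but 2.1¹⁴ ≈32439.2 reaches it, so n = 14.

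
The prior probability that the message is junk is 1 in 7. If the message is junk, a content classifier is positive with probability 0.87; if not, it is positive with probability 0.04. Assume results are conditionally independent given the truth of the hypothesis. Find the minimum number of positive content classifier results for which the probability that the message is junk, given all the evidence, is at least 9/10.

2

Prior odds: (1/7) ÷ (6/7) = 1/6.
Likelihood ratio of a positive = 0.87/0.04 = 21.75.
Target posterior odds = 0.9/0.1 = 9.
Need (1/6) × 21.75ⁿ ≥ 9, i.e. 21.75ⁿ ≥ 54.
21.75¹ = 21.75 falls short of 54 but 21.75² = 473.0625 reaches it, so n = 2.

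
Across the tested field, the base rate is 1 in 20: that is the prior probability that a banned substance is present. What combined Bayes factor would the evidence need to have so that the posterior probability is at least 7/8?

Prior odds = 0.05/0.95 = 1/19.
Target odds = 0.875/0.125 = 7.
Required Bayes factor = 7 ÷ (1/19) = 133.

133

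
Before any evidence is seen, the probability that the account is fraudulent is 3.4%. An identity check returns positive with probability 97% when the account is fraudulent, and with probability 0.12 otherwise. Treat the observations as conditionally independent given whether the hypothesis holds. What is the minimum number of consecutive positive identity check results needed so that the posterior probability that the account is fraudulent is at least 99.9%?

Prior odds = 0.034/0.966 = 17/483.
Likelihood ratio of a positive result = 0.97/0.12 = 97/12.
Target odds: 0.999 ÷ 0.001 = 999.
Require (97/12)ⁿ ≥ 999 ÷ (17/483) = 482517/17.
(97/12)⁴ = 88529281/20736 falls short of 482517/17 but (97/12)⁵ ≈34510.6 reaches it, so n = 5.

5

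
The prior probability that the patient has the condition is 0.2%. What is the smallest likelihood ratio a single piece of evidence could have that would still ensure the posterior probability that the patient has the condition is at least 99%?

Prior odds = 0.002/0.998 = 1/499.
Target odds = 0.99/0.01 = 99.
Required Bayes factor = 99 ÷ (1/499) = 49401.

49401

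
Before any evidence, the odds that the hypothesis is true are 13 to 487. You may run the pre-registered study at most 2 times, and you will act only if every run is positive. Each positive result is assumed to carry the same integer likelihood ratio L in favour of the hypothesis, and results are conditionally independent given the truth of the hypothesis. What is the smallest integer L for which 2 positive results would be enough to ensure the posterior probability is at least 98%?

Prior odds = 13/487.
Target odds = 0.98/0.02 = 49.
Need L² ≥ 49 ÷ (13/487) = 23863/13.
42² = 1764 < 23863/13 ≤ 1849 = 43², so L = 43.

43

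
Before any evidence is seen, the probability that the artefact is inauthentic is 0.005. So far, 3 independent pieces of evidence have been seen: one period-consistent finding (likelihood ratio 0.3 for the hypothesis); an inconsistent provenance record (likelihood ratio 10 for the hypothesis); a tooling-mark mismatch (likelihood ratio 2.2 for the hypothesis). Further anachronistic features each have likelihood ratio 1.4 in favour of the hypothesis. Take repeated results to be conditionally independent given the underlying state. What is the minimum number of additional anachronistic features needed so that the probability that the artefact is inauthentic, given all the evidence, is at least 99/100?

Prior odds = 0.005/0.995 = 1/199.
Combined Bayes factor of the evidence already in hand = 0.3 × 10 × 2.2 = 6.6.
Odds after that evidence = (1/199) × 6.6 = 33/995.
Target odds = 0.99/0.01 = 99.
Need 1.4ⁿ ≥ 99 ÷ (33/995) = 2985.
1.4²³ ≈2295.86 falls short of 2985 but 1.4²⁴ ≈3214.2 reaches it, so n = 24.

24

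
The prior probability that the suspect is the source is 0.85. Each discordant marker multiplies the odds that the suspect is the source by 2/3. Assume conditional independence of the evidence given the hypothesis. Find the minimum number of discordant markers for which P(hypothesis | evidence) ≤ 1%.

16

Prior odds: 0.85 ÷ 0.15 = 17/3.
Likelihood ratio per discordant marker = 2/3.
Target odds: 0.01 ÷ 0.99 = 1/99.
Need (17/3) × (2/3)ⁿ ≤ 1/99, i.e. (2/3)ⁿ ≤ 1/561.
(2/3)¹⁵ = 32768/14348907 is still above 1/561 but (2/3)¹⁶ = 65536/43046721 is at or below it, so n = 16.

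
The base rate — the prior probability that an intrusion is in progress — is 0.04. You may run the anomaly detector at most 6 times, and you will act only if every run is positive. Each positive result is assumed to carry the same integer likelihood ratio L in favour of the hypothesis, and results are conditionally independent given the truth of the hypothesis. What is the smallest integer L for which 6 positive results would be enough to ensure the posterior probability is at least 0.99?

Prior odds = 0.04/0.96 = 1/24.
Target odds = 0.99/0.01 = 99.
Need L⁶ ≥ 99 ÷ (1/24) = 2376.
3⁶ = 729 < 2376 ≤ 4096 = 4⁶, so L = 4.

4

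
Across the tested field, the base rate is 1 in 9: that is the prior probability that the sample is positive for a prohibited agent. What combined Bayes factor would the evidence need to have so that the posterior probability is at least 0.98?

Prior odds = (1/9)/(8/9) = 0.125.
Target odds = 0.98/0.02 = 49.
Required Bayes factor = 49 ÷ 0.125 = 392.

392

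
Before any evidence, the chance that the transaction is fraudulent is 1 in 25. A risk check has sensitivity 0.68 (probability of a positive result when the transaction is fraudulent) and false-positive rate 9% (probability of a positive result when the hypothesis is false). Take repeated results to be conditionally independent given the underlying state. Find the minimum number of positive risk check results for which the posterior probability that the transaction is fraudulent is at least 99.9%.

5

Prior odds = 0.04/0.96 = 1/24.
Likelihood ratio of a positive result = 0.68/0.09 = 68/9.
Target posterior odds = 0.999/0.001 = 999.
Need (1/24) × (68/9)ⁿ ≥ 999, i.e. (68/9)ⁿ ≥ 23976.
(68/9)⁴ = 21381376/6561 falls short of 23976 but (68/9)⁵ ≈24622.5 reaches it, so n = 5.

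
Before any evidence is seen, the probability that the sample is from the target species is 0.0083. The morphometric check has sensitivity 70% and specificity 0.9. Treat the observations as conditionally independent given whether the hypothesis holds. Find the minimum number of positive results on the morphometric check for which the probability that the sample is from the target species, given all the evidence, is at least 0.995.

6

Prior odds: 0.0083 ÷ 0.9917 = 83/9917.
False-positive rate = 1 − 0.9 = 0.1; likelihood ratio of a positive = 0.7/0.1 = 7.
Target posterior odds = 0.995/0.005 = 199.
Need (83/9917) × 7ⁿ ≥ 199, i.e. 7ⁿ ≥ 1973483/83.
7⁵ = 16807 falls short of 1973483/83 but 7⁶ = 117649 reaches it, so n = 6.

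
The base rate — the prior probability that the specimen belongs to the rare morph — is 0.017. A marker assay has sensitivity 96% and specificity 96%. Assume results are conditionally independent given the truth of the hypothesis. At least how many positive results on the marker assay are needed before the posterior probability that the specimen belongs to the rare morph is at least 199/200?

3

Prior odds: 0.017 ÷ 0.983 = 17/983.
False-positive rate = 1 − 0.96 = 0.04; likelihood ratio of a positive = 0.96/0.04 = 24.
Target odds: 0.995 ÷ 0.005 = 199.
Need (17/983) × 24ⁿ ≥ 199, i.e. 24ⁿ ≥ 195617/17.
24² = 576 falls short of 195617/17 but 24³ = 13824 reaches it, so n = 3.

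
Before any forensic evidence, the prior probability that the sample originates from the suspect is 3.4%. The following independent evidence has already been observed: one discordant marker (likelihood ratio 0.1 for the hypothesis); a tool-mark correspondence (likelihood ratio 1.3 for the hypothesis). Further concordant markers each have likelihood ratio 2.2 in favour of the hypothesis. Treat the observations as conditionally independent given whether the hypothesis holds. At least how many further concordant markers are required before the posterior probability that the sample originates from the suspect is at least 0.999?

16

Prior odds = 0.034/0.966 = 17/483.
Combined Bayes factor of the evidence already in hand = 0.1 × 1.3 = 0.13.
Odds after that evidence = (17/483) × 0.13 = 221/48300.
Target odds = 0.999/0.001 = 999.
Need 2.2ⁿ ≥ 999 ÷ (221/48300) = 48251700/221.
2.2¹⁵ ≈136880 falls short of 48251700/221 but 2.2¹⁶ ≈301136 reaches it, so n = 16.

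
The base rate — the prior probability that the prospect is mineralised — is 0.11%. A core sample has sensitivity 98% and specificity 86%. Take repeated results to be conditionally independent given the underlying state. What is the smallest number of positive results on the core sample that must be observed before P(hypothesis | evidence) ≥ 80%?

5

Prior odds: 0.0011 ÷ 0.9989 = 11/9989.
False-positive rate = 1 − 0.86 = 0.14; likelihood ratio of a positive = 0.98/0.14 = 7.
Target posterior odds = 0.8/0.2 = 4.
Require 7ⁿ ≥ 4 ÷ (11/9989) = 39956/11.
7⁴ = 2401 falls short of 39956/11 but 7⁵ = 16807 reaches it, so n = 5.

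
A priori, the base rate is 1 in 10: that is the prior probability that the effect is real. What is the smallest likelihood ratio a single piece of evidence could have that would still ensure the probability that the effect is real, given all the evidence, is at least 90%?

81

Prior odds = 0.1/0.9 = 1/9.
Target odds = 0.9/0.1 = 9.
Required Bayes factor = 9 ÷ (1/9) = 81.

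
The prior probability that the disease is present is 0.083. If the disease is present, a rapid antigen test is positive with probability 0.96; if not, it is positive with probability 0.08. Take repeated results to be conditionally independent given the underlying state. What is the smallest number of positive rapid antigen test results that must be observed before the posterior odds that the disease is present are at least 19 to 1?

3

Prior odds = 0.083/0.917 = 83/917.
Likelihood ratio of a positive = 0.96/0.08 = 12.
Target odds = 19.
Require 12ⁿ ≥ 19 ÷ (83/917) = 17423/83.
12² = 144 falls short of 17423/83 but 12³ = 1728 reaches it, so n = 3.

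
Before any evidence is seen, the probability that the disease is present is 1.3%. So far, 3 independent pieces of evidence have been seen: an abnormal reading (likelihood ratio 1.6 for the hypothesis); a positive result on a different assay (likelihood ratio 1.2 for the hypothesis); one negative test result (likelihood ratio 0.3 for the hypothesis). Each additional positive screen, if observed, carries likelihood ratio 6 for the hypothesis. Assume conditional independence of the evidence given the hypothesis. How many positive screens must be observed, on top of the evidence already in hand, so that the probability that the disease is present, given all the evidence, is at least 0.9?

Prior odds = 0.013/0.987 = 13/987.
Combined Bayes factor of the evidence already in hand = 1.6 × 1.2 × 0.3 = 0.576.
Odds after that evidence = (13/987) × 0.576 = 312/41125.
Target odds = 0.9/0.1 = 9.
Need 6ⁿ ≥ 9 ÷ (312/41125) = 123375/104.
6³ = 216 falls short of 123375/104 but 6⁴ = 1296 reaches it, so n = 4.

4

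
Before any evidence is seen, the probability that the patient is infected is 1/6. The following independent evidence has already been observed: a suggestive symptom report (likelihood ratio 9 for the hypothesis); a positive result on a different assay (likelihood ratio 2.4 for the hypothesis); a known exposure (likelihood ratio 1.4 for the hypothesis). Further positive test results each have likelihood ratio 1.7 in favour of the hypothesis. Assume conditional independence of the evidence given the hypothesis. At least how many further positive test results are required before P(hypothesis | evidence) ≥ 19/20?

3

Prior odds = (1/6)/(5/6) = 0.2.
Combined Bayes factor of the evidence already in hand = 9 × 2.4 × 1.4 = 30.24.
Odds after that evidence = 0.2 × 30.24 = 6.048.
Target odds = 0.95/0.05 = 19.
Need 1.7ⁿ ≥ 19 ÷ 6.048 = 2375/756.
1.7² = 2.89 falls short of 2375/756 but 1.7³ = 4.913 reaches it, so n = 3.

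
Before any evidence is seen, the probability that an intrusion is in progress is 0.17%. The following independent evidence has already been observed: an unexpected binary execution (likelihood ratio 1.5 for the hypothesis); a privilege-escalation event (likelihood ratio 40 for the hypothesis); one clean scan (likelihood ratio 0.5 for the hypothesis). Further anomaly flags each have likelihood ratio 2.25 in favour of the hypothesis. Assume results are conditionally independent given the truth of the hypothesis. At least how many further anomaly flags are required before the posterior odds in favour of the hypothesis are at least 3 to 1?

Prior odds = 0.0017/0.9983 = 17/9983.
Combined Bayes factor of the evidence already in hand = 1.5 × 40 × 0.5 = 30.
Odds after that evidence = (17/9983) × 30 = 510/9983.
Target odds = 3.
Need 2.25ⁿ ≥ 3 ÷ (510/9983) = 9983/170.
2.25⁵ = 59049/1024 falls short of 9983/170 but 2.25⁶ = 531441/4096 reaches it, so n = 6.

6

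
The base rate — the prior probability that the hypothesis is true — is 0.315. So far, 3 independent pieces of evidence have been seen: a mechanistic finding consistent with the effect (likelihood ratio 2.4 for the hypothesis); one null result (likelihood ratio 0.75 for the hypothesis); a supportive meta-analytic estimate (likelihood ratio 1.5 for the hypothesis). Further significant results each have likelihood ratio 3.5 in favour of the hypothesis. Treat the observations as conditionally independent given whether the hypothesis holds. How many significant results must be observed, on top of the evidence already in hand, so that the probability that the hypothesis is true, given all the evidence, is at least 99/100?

Prior odds = 0.315/0.685 = 63/137.
Combined Bayes factor of the evidence already in hand = 2.4 × 0.75 × 1.5 = 2.7.
Odds after that evidence = (63/137) × 2.7 = 1701/1370.
Target odds = 0.99/0.01 = 99.
Need 3.5ⁿ ≥ 99 ÷ (1701/1370) = 15070/189.
3.5³ = 42.875 falls short of 15070/189 but 3.5⁴ = 150.0625 reaches it, so n = 4.

4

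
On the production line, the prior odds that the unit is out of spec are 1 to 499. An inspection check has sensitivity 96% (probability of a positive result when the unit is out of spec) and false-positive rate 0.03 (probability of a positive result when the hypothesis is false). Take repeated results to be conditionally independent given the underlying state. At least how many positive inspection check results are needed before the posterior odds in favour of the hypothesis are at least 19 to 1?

Prior odds = 1/499.
Likelihood ratio of a positive result = 0.96/0.03 = 32.
Target odds = 19.
Need (1/499) × 32ⁿ ≥ 19, i.e. 32ⁿ ≥ 9481.
32² = 1024 falls short of 9481 but 32³ = 32768 reaches it, so n = 3.

3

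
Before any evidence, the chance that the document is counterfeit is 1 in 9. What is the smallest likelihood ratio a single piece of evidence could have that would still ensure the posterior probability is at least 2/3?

16

Prior odds = (1/9)/(8/9) = 0.125.
Target odds = (2/3)/(1/3) = 2.
Required Bayes factor = 2 ÷ 0.125 = 16.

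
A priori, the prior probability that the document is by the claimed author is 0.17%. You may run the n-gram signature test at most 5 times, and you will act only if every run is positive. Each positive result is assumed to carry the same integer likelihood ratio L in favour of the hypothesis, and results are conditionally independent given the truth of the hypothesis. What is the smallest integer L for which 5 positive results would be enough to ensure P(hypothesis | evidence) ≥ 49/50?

Prior odds = 0.0017/0.9983 = 17/9983.
Target odds = 0.98/0.02 = 49.
Need L⁵ ≥ 49 ÷ (17/9983) = 489167/17.
7⁵ = 16807 < 489167/17 ≤ 32768 = 8⁵, so L = 8.

8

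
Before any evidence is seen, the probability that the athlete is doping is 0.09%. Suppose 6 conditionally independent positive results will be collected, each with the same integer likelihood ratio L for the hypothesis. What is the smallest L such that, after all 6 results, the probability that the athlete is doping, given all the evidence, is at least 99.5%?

8

Prior odds = 0.0009/0.9991 = 9/9991.
Target odds = 0.995/0.005 = 199.
Need L⁶ ≥ 199 ÷ (9/9991) = 1988209/9.
7⁶ = 117649 < 1988209/9 ≤ 262144 = 8⁶, so L = 8.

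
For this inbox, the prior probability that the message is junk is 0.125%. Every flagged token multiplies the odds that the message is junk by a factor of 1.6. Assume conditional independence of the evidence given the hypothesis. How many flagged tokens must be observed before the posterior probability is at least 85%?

18

Prior odds = 0.00125/0.99875 = 1/799.
Likelihood ratio per flagged token = 1.6.
Target posterior odds = 0.85/0.15 = 17/3.
Require 1.6ⁿ ≥ 17/3 ÷ (1/799) = 13583/3.
1.6¹⁷ ≈2951.48 falls short of 13583/3 but 1.6¹⁸ ≈4722.37 reaches it, so n = 18.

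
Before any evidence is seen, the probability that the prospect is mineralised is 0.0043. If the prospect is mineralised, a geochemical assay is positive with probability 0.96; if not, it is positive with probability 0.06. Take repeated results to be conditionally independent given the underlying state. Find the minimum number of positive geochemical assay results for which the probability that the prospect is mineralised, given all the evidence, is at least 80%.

3

Prior odds = 0.0043/0.9957 = 43/9957.
Likelihood ratio of a positive = 0.96/0.06 = 16.
Target odds: 0.8 ÷ 0.2 = 4.
Require 16ⁿ ≥ 4 ÷ (43/9957) = 39828/43.
16² = 256 falls short of 39828/43 but 16³ = 4096 reaches it, so n = 3.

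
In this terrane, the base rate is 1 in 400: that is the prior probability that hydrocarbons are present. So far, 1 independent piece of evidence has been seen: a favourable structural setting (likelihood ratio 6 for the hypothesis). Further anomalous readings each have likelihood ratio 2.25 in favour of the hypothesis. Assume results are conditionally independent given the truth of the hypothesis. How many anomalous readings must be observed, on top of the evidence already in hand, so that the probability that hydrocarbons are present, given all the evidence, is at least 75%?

Prior odds = 0.0025/0.9975 = 1/399.
Bayes factor of the evidence already in hand = 6.
Odds after that evidence = (1/399) × 6 = 2/133.
Target odds = 0.75/0.25 = 3.
Need 2.25ⁿ ≥ 3 ÷ (2/133) = 199.5.
2.25⁶ = 531441/4096 falls short of 199.5 but 2.25⁷ = 4782969/16384 reaches it, so n = 7.

7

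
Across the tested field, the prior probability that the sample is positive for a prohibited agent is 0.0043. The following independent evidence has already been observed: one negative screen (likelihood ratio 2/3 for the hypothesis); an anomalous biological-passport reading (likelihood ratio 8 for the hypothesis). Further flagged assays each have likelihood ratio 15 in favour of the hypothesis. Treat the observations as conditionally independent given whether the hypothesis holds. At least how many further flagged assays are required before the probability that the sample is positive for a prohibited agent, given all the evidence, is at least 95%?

Prior odds = 0.0043/0.9957 = 43/9957.
Combined Bayes factor of the evidence already in hand = (2/3) × 8 = 16/3.
Odds after that evidence = (43/9957) × 16/3 = 688/29871.
Target odds = 0.95/0.05 = 19.
Need 15ⁿ ≥ 19 ÷ (688/29871) = 567549/688.
15² = 225 falls short of 567549/688 but 15³ = 3375 reaches it, so n = 3.

3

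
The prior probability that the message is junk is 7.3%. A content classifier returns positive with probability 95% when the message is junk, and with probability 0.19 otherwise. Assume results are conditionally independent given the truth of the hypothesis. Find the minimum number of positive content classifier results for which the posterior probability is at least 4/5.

3

Prior odds: 0.073 ÷ 0.927 = 73/927.
Likelihood ratio of a positive result = 0.95/0.19 = 5.
Target odds: 0.8 ÷ 0.2 = 4.
Need (73/927) × 5ⁿ ≥ 4, i.e. 5ⁿ ≥ 3708/73.
5² = 25 falls short of 3708/73 but 5³ = 125 reaches it, so n = 3.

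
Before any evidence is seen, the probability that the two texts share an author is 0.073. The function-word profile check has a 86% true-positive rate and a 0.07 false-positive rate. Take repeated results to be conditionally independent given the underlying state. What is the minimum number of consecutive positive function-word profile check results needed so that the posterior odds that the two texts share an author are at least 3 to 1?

2

Prior odds: 0.073 ÷ 0.927 = 73/927.
Likelihood ratio of a positive result = 0.86/0.07 = 86/7.
Target odds = 3.
Need (73/927) × (86/7)ⁿ ≥ 3, i.e. (86/7)ⁿ ≥ 2781/73.
(86/7)¹ = 86/7 falls short of 2781/73 but (86/7)² = 7396/49 reaches it, so n = 2.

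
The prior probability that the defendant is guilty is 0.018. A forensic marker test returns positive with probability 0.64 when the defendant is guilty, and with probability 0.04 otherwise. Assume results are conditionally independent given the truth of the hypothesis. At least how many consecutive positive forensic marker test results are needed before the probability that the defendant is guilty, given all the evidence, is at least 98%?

3

Prior odds: 0.018 ÷ 0.982 = 9/491.
Likelihood ratio of a positive result = 0.64/0.04 = 16.
Target posterior odds = 0.98/0.02 = 49.
Require 16ⁿ ≥ 49 ÷ (9/491) = 24059/9.
16² = 256 falls short of 24059/9 but 16³ = 4096 reaches it, so n = 3.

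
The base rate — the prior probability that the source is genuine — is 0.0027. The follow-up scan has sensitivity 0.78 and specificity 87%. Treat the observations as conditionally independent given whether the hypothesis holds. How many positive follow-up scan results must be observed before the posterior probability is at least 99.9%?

8

Prior odds: 0.0027 ÷ 0.9973 = 27/9973.
False-positive rate = 1 − 0.87 = 0.13; likelihood ratio of a positive = 0.78/0.13 = 6.
Target odds: 0.999 ÷ 0.001 = 999.
Need (27/9973) × 6ⁿ ≥ 999, i.e. 6ⁿ ≥ 369001.
6⁷ = 279936 falls short of 369001 but 6⁸ = 1679616 reaches it, so n = 8.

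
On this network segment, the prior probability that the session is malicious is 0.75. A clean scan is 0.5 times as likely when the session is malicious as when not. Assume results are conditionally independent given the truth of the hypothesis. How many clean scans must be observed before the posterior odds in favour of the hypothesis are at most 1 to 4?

4

Prior odds: 0.75 ÷ 0.25 = 3.
Likelihood ratio per clean scan = 0.5.
Target odds = 0.25.
Require 0.5ⁿ ≤ 0.25 ÷ 3 = 1/12.
0.5³ = 0.125 is still above 1/12 but 0.5⁴ = 0.0625 is at or below it, so n = 4.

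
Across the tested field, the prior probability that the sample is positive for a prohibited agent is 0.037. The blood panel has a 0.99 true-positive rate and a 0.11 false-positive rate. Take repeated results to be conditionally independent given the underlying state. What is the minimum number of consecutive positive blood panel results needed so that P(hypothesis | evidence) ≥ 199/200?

4

Prior odds = 0.037/0.963 = 37/963.
Likelihood ratio of a positive result = 0.99/0.11 = 9.
Target posterior odds = 0.995/0.005 = 199.
Need (37/963) × 9ⁿ ≥ 199, i.e. 9ⁿ ≥ 191637/37.
9³ = 729 falls short of 191637/37 but 9⁴ = 6561 reaches it, so n = 4.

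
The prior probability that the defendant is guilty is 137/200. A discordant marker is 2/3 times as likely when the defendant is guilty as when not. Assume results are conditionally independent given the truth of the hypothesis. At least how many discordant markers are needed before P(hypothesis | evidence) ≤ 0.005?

Prior odds = 0.685/0.315 = 137/63.
Likelihood ratio per discordant marker = 2/3.
Target posterior odds = 0.005/0.995 = 1/199.
Require (2/3)ⁿ ≤ 1/199 ÷ (137/63) = 63/27263.
(2/3)¹⁴ = 16384/4782969 is still above 63/27263 but (2/3)¹⁵ = 32768/14348907 is at or below it, so n = 15.

15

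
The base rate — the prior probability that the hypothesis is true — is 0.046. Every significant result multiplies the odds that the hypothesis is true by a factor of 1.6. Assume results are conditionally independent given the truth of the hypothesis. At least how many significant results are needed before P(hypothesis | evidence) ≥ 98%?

Prior odds = 0.046/0.954 = 23/477.
Likelihood ratio per significant result = 1.6.
Target posterior odds = 0.98/0.02 = 49.
Need (23/477) × 1.6ⁿ ≥ 49, i.e. 1.6ⁿ ≥ 23373/23.
1.6¹⁴ ≈720.576 falls short of 23373/23 but 1.6¹⁵ ≈1152.92 reaches it, so n = 15.

15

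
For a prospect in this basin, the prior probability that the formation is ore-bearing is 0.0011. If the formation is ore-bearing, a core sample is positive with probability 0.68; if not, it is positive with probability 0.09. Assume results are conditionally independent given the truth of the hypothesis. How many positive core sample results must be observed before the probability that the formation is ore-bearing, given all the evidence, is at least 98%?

6

Prior odds = 0.0011/0.9989 = 11/9989.
Likelihood ratio of a positive = 0.68/0.09 = 68/9.
Target odds: 0.98 ÷ 0.02 = 49.
Require (68/9)ⁿ ≥ 49 ÷ (11/9989) = 489461/11.
(68/9)⁵ ≈24622.5 falls short of 489461/11 but (68/9)⁶ ≈186037 reaches it, so n = 6.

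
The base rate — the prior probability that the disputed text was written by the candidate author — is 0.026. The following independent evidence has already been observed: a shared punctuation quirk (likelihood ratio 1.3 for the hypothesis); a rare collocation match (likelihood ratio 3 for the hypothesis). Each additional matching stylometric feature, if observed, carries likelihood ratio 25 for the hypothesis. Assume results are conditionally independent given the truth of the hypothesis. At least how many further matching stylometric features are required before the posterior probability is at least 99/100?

Prior odds = 0.026/0.974 = 13/487.
Combined Bayes factor of the evidence already in hand = 1.3 × 3 = 3.9.
Odds after that evidence = (13/487) × 3.9 = 507/4870.
Target odds = 0.99/0.01 = 99.
Need 25ⁿ ≥ 99 ÷ (507/4870) = 160710/169.
25² = 625 falls short of 160710/169 but 25³ = 15625 reaches it, so n = 3.

3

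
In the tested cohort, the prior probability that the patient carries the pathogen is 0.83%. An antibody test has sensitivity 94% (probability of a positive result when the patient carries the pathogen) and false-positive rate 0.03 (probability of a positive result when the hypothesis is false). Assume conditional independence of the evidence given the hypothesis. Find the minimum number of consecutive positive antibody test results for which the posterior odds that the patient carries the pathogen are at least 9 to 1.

3

Prior odds = 0.0083/0.9917 = 83/9917.
Likelihood ratio of a positive result = 0.94/0.03 = 94/3.
Target odds = 9.
Need (83/9917) × (94/3)ⁿ ≥ 9, i.e. (94/3)ⁿ ≥ 89253/83.
(94/3)² = 8836/9 falls short of 89253/83 but (94/3)³ = 830584/27 reaches it, so n = 3.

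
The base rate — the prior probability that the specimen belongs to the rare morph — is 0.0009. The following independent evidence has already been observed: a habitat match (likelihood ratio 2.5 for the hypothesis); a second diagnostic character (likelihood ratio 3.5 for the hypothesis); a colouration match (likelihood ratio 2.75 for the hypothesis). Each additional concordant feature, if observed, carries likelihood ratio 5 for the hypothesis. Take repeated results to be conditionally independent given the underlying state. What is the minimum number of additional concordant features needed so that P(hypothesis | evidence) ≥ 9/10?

Prior odds = 0.0009/0.9991 = 9/9991.
Combined Bayes factor of the evidence already in hand = 2.5 × 3.5 × 2.75 = 24.0625.
Odds after that evidence = (9/9991) × 24.0625 = 3465/159856.
Target odds = 0.9/0.1 = 9.
Need 5ⁿ ≥ 9 ÷ (3465/159856) = 159856/385.
5³ = 125 falls short of 159856/385 but 5⁴ = 625 reaches it, so n = 4.

4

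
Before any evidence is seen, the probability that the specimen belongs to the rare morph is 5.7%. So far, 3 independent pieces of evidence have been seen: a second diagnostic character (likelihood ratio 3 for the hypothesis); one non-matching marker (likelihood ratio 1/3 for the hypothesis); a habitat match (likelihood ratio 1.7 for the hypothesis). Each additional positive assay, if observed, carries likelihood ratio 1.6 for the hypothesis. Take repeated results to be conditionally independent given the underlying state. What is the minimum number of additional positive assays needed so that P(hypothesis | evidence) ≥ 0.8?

8

Prior odds = 0.057/0.943 = 57/943.
Combined Bayes factor of the evidence already in hand = 3 × (1/3) × 1.7 = 1.7.
Odds after that evidence = (57/943) × 1.7 = 969/9430.
Target odds = 0.8/0.2 = 4.
Need 1.6ⁿ ≥ 4 ÷ (969/9430) = 37720/969.
1.6⁷ = 2097152/78125 falls short of 37720/969 but 1.6⁸ = 16777216/390625 reaches it, so n = 8.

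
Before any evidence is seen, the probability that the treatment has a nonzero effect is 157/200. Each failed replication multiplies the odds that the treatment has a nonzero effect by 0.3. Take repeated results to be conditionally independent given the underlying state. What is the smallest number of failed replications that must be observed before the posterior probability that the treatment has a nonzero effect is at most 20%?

Prior odds = 0.785/0.215 = 157/43.
Likelihood ratio per failed replication = 0.3.
Target odds: 0.2 ÷ 0.8 = 0.25.
Need (157/43) × 0.3ⁿ ≤ 0.25, i.e. 0.3ⁿ ≤ 43/628.
0.3² = 0.09 is still above 43/628 but 0.3³ = 0.027 is at or below it, so n = 3.

3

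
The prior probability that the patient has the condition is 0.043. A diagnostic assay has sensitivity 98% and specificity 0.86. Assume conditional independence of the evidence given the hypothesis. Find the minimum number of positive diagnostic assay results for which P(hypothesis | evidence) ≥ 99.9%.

Prior odds: 0.043 ÷ 0.957 = 43/957.
False-positive rate = 1 − 0.86 = 0.14; likelihood ratio of a positive = 0.98/0.14 = 7.
Target posterior odds = 0.999/0.001 = 999.
Need (43/957) × 7ⁿ ≥ 999, i.e. 7ⁿ ≥ 956043/43.
7⁵ = 16807 falls short of 956043/43 but 7⁶ = 117649 reaches it, so n = 6.

6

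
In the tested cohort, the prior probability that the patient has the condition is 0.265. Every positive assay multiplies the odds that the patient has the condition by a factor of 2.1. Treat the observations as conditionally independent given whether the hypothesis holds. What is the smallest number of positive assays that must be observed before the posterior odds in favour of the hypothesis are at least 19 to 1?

6

Prior odds: 0.265 ÷ 0.735 = 53/147.
Likelihood ratio per positive assay = 2.1.
Target odds = 19.
Need (53/147) × 2.1ⁿ ≥ 19, i.e. 2.1ⁿ ≥ 2793/53.
2.1⁵ = 4084101/100000 falls short of 2793/53 but 2.1⁶ = 85766121/1000000 reaches it, so n = 6.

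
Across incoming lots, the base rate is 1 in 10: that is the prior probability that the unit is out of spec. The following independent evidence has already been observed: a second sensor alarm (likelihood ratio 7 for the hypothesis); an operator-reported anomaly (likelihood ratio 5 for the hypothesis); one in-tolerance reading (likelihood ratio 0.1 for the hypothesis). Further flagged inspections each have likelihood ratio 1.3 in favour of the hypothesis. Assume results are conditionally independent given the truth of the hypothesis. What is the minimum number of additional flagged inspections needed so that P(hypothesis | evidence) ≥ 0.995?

24

Prior odds = 0.1/0.9 = 1/9.
Combined Bayes factor of the evidence already in hand = 7 × 5 × 0.1 = 3.5.
Odds after that evidence = (1/9) × 3.5 = 7/18.
Target odds = 0.995/0.005 = 199.
Need 1.3ⁿ ≥ 199 ÷ (7/18) = 3582/7.
1.3²³ ≈417.539 falls short of 3582/7 but 1.3²⁴ ≈542.801 reaches it, so n = 24.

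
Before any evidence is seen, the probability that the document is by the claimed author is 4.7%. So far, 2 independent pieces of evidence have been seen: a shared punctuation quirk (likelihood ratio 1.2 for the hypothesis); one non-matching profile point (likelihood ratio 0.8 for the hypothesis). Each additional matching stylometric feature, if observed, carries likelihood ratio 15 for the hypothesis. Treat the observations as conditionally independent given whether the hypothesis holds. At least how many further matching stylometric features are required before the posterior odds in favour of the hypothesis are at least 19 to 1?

Prior odds = 0.047/0.953 = 47/953.
Combined Bayes factor of the evidence already in hand = 1.2 × 0.8 = 0.96.
Odds after that evidence = (47/953) × 0.96 = 1128/23825.
Target odds = 19.
Need 15ⁿ ≥ 19 ÷ (1128/23825) = 452675/1128.
15² = 225 falls short of 452675/1128 but 15³ = 3375 reaches it, so n = 3.

3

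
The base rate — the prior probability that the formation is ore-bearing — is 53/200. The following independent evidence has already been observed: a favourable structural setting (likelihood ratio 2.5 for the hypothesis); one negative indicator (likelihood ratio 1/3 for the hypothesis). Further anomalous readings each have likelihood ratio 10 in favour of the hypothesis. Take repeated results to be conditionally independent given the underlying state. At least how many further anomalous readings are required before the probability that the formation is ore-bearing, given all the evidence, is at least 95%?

2

Prior odds = 0.265/0.735 = 53/147.
Combined Bayes factor of the evidence already in hand = 2.5 × (1/3) = 5/6.
Odds after that evidence = (53/147) × 5/6 = 265/882.
Target odds = 0.95/0.05 = 19.
Need 10ⁿ ≥ 19 ÷ (265/882) = 16758/265.
10¹ = 10 falls short of 16758/265 but 10² = 100 reaches it, so n = 2.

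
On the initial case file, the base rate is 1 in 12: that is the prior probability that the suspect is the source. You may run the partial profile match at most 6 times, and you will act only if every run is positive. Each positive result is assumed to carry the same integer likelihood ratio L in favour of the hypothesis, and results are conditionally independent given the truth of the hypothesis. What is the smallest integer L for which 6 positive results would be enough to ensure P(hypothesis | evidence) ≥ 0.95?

3

Prior odds = (1/12)/(11/12) = 1/11.
Target odds = 0.95/0.05 = 19.
Need L⁶ ≥ 19 ÷ (1/11) = 209.
2⁶ = 64 < 209 ≤ 729 = 3⁶, so L = 3.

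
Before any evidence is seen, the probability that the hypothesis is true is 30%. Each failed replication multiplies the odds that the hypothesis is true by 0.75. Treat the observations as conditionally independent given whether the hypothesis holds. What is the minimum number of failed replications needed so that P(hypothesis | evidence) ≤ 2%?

11

Prior odds: 0.3 ÷ 0.7 = 3/7.
Likelihood ratio per failed replication = 0.75.
Target posterior odds = 0.02/0.98 = 1/49.
Require 0.75ⁿ ≤ 1/49 ÷ (3/7) = 1/21.
0.75¹⁰ = 59049/1048576 is still above 1/21 but 0.75¹¹ = 177147/4194304 is at or below it, so n = 11.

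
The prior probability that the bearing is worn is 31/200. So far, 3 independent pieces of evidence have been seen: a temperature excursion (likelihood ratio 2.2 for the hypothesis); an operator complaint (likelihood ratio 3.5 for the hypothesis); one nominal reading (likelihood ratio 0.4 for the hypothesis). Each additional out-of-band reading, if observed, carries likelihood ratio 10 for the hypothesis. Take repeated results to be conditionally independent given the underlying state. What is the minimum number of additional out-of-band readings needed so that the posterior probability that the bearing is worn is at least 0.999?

Prior odds = 0.155/0.845 = 31/169.
Combined Bayes factor of the evidence already in hand = 2.2 × 3.5 × 0.4 = 3.08.
Odds after that evidence = (31/169) × 3.08 = 2387/4225.
Target odds = 0.999/0.001 = 999.
Need 10ⁿ ≥ 999 ÷ (2387/4225) = 4220775/2387.
10³ = 1000 falls short of 4220775/2387 but 10⁴ = 10000 reaches it, so n = 4.

4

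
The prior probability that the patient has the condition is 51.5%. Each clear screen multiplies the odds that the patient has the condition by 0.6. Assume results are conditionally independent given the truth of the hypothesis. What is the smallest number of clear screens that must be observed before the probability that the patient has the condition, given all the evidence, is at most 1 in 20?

6

Prior odds: 0.515 ÷ 0.485 = 103/97.
Likelihood ratio per clear screen = 0.6.
Target posterior odds = 0.05/0.95 = 1/19.
Require 0.6ⁿ ≤ 1/19 ÷ (103/97) = 97/1957.
0.6⁵ = 0.07776 is still above 97/1957 but 0.6⁶ = 729/15625 is at or below it, so n = 6.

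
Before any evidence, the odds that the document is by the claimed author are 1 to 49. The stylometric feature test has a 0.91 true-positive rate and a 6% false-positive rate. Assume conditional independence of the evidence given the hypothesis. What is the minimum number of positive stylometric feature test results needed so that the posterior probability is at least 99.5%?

4

Prior odds = 1/49.
Likelihood ratio of a positive result = 0.91/0.06 = 91/6.
Target odds: 0.995 ÷ 0.005 = 199.
Require (91/6)ⁿ ≥ 199 ÷ (1/49) = 9751.
(91/6)³ = 753571/216 falls short of 9751 but (91/6)⁴ = 68574961/1296 reaches it, so n = 4.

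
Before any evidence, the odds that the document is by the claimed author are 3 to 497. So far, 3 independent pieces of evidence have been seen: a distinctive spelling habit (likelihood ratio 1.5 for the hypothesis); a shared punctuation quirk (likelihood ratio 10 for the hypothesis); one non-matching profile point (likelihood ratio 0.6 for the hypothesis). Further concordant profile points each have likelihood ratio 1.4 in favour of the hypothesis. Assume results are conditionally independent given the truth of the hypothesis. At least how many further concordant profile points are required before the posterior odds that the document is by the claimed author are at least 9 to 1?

Prior odds = 3/497.
Combined Bayes factor of the evidence already in hand = 1.5 × 10 × 0.6 = 9.
Odds after that evidence = (3/497) × 9 = 27/497.
Target odds = 9.
Need 1.4ⁿ ≥ 9 ÷ (27/497) = 497/3.
1.4¹⁵ ≈155.568 falls short of 497/3 but 1.4¹⁶ ≈217.795 reaches it, so n = 16.

16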